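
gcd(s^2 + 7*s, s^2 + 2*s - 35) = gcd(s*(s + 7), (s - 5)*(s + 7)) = s + 7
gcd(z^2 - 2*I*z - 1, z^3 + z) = z - I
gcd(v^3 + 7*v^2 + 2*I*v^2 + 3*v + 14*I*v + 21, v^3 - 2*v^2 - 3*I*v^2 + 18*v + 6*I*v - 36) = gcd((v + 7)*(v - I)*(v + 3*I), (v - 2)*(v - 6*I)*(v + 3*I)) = v + 3*I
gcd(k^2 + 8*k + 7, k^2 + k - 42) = k + 7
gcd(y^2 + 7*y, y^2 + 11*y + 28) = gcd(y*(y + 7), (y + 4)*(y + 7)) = y + 7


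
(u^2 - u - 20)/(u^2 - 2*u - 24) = (u - 5)/(u - 6)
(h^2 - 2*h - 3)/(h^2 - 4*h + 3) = (h + 1)/(h - 1)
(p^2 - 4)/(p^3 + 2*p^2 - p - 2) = (p - 2)/(p^2 - 1)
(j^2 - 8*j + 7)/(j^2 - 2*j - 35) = (j - 1)/(j + 5)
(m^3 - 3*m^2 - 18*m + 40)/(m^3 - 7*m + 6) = (m^2 - m - 20)/(m^2 + 2*m - 3)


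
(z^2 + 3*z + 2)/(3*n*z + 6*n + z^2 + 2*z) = (z + 1)/(3*n + z)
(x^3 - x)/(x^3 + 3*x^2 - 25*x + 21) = x*(x + 1)/(x^2 + 4*x - 21)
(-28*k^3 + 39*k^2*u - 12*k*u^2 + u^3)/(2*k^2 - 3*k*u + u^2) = (28*k^2 - 11*k*u + u^2)/(-2*k + u)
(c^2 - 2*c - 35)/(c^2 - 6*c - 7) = (c + 5)/(c + 1)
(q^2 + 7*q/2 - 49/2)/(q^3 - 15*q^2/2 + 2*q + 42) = (q + 7)/(q^2 - 4*q - 12)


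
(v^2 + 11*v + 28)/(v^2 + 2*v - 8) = (v + 7)/(v - 2)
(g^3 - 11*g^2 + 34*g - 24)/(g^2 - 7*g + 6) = g - 4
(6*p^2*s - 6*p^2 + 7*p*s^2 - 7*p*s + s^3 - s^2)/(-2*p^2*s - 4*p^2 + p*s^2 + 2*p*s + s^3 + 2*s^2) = (6*p^2*s - 6*p^2 + 7*p*s^2 - 7*p*s + s^3 - s^2)/(-2*p^2*s - 4*p^2 + p*s^2 + 2*p*s + s^3 + 2*s^2)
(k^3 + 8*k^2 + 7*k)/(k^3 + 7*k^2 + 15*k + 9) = k*(k + 7)/(k^2 + 6*k + 9)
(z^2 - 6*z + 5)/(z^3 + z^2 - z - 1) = (z - 5)/(z^2 + 2*z + 1)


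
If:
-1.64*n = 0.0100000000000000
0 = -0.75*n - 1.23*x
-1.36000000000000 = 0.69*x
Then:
No Solution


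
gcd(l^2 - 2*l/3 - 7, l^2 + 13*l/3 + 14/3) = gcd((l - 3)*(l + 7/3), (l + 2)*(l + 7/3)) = l + 7/3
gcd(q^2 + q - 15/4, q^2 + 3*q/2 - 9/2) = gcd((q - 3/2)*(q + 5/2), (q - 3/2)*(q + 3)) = q - 3/2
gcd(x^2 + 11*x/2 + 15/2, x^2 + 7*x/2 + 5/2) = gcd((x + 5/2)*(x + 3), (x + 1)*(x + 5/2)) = x + 5/2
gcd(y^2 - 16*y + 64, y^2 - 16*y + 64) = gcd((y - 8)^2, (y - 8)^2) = y^2 - 16*y + 64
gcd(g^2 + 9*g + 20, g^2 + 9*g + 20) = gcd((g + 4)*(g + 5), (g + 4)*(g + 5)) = g^2 + 9*g + 20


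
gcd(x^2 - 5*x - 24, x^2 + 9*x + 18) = x + 3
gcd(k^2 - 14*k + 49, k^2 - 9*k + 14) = k - 7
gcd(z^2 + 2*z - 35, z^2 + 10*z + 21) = z + 7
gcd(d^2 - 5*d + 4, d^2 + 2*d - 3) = d - 1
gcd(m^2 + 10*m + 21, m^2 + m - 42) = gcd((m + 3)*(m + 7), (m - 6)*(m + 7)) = m + 7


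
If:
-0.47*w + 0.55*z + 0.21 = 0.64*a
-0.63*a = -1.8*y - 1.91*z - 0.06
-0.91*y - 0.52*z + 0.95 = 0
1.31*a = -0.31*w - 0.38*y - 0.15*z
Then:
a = 0.10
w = -2.18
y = 2.26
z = -2.13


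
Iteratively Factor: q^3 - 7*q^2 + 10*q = (q - 2)*(q^2 - 5*q) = (q - 5)*(q - 2)*(q)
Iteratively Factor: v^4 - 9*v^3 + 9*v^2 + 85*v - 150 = (v - 5)*(v^3 - 4*v^2 - 11*v + 30) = (v - 5)^2*(v^2 + v - 6) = (v - 5)^2*(v - 2)*(v + 3)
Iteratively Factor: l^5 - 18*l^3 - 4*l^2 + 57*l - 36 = (l - 1)*(l^4 + l^3 - 17*l^2 - 21*l + 36) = (l - 4)*(l - 1)*(l^3 + 5*l^2 + 3*l - 9) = (l - 4)*(l - 1)^2*(l^2 + 6*l + 9) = (l - 4)*(l - 1)^2*(l + 3)*(l + 3)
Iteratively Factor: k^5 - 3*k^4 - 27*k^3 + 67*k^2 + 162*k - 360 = (k - 5)*(k^4 + 2*k^3 - 17*k^2 - 18*k + 72) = (k - 5)*(k + 3)*(k^3 - k^2 - 14*k + 24) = (k - 5)*(k - 2)*(k + 3)*(k^2 + k - 12) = (k - 5)*(k - 2)*(k + 3)*(k + 4)*(k - 3)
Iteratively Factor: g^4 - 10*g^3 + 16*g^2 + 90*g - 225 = (g - 5)*(g^3 - 5*g^2 - 9*g + 45) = (g - 5)*(g - 3)*(g^2 - 2*g - 15) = (g - 5)^2*(g - 3)*(g + 3)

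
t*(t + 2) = t^2 + 2*t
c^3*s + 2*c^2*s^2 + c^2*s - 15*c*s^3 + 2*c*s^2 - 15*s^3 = (c - 3*s)*(c + 5*s)*(c*s + s)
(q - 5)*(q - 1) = q^2 - 6*q + 5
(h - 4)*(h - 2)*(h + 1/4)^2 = h^4 - 11*h^3/2 + 81*h^2/16 + 29*h/8 + 1/2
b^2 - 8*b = b*(b - 8)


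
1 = 1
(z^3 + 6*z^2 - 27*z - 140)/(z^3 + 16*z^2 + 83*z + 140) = (z - 5)/(z + 5)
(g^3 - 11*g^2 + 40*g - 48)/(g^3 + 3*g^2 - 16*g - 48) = (g^2 - 7*g + 12)/(g^2 + 7*g + 12)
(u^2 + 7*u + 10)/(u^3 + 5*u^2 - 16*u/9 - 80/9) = 9*(u + 2)/(9*u^2 - 16)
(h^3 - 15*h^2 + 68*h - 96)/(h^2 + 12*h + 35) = (h^3 - 15*h^2 + 68*h - 96)/(h^2 + 12*h + 35)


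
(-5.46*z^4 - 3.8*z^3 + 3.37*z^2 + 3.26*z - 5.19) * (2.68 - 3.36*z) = 18.3456*z^5 - 1.8648*z^4 - 21.5072*z^3 - 1.922*z^2 + 26.1752*z - 13.9092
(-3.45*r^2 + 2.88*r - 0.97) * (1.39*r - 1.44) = -4.7955*r^3 + 8.9712*r^2 - 5.4955*r + 1.3968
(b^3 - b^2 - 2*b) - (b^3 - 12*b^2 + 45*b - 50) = 11*b^2 - 47*b + 50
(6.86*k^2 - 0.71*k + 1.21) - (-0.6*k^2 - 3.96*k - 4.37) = 7.46*k^2 + 3.25*k + 5.58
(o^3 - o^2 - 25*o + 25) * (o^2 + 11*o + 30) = o^5 + 10*o^4 - 6*o^3 - 280*o^2 - 475*o + 750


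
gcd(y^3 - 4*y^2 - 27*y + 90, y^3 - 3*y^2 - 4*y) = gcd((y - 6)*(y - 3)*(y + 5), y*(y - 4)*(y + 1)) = 1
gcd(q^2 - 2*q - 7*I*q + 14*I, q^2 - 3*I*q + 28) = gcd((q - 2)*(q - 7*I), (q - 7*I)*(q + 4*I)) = q - 7*I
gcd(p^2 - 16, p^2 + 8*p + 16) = p + 4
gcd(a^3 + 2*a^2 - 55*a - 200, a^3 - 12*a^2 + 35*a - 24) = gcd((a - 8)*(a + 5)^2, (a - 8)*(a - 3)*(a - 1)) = a - 8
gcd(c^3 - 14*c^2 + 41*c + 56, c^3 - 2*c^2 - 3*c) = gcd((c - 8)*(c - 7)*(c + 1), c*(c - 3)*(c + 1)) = c + 1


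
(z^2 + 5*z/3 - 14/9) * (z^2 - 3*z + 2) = z^4 - 4*z^3/3 - 41*z^2/9 + 8*z - 28/9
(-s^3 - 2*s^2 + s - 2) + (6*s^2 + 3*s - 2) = -s^3 + 4*s^2 + 4*s - 4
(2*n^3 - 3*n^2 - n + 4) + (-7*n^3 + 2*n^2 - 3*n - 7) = -5*n^3 - n^2 - 4*n - 3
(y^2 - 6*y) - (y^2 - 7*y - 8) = y + 8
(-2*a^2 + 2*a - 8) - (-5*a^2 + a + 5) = 3*a^2 + a - 13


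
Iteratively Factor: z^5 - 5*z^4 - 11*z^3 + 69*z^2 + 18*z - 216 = (z - 3)*(z^4 - 2*z^3 - 17*z^2 + 18*z + 72) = (z - 3)*(z + 3)*(z^3 - 5*z^2 - 2*z + 24) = (z - 4)*(z - 3)*(z + 3)*(z^2 - z - 6) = (z - 4)*(z - 3)^2*(z + 3)*(z + 2)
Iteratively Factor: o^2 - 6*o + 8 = (o - 2)*(o - 4)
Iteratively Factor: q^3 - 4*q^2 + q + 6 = (q + 1)*(q^2 - 5*q + 6) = (q - 3)*(q + 1)*(q - 2)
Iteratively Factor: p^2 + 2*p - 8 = (p - 2)*(p + 4)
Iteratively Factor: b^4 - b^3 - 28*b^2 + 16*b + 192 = (b + 3)*(b^3 - 4*b^2 - 16*b + 64) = (b - 4)*(b + 3)*(b^2 - 16) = (b - 4)*(b + 3)*(b + 4)*(b - 4)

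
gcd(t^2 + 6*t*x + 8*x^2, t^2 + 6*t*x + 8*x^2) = t^2 + 6*t*x + 8*x^2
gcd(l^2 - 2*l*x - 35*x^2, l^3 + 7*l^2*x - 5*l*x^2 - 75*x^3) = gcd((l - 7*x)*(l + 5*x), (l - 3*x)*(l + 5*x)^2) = l + 5*x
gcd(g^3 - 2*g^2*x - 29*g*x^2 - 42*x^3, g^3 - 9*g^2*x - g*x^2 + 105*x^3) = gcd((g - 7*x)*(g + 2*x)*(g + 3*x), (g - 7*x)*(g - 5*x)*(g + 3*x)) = -g^2 + 4*g*x + 21*x^2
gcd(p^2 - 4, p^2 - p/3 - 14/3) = p + 2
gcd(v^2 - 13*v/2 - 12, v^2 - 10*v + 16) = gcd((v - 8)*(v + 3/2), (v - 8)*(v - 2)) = v - 8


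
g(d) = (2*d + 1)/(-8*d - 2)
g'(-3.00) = 0.01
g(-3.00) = -0.23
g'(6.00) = 0.00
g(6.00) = -0.26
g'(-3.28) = 0.01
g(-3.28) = -0.23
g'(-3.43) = 0.01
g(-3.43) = -0.23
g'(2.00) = 0.01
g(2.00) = -0.28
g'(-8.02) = 0.00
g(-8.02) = -0.24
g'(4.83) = 0.00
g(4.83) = -0.26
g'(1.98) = 0.01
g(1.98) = -0.28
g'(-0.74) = 0.26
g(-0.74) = -0.12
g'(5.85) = 0.00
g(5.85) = -0.26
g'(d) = 2/(-8*d - 2) + 8*(2*d + 1)/(-8*d - 2)^2 = (4*d + 1)^(-2)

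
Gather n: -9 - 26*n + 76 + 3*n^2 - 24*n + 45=3*n^2 - 50*n + 112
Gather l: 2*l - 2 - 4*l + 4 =2 - 2*l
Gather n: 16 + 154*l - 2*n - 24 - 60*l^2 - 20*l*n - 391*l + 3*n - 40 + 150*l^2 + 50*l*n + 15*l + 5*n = 90*l^2 - 222*l + n*(30*l + 6) - 48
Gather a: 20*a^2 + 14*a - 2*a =20*a^2 + 12*a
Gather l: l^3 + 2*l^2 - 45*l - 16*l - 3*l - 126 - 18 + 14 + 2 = l^3 + 2*l^2 - 64*l - 128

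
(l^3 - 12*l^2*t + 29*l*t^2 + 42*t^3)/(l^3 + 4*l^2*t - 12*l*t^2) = (l^3 - 12*l^2*t + 29*l*t^2 + 42*t^3)/(l*(l^2 + 4*l*t - 12*t^2))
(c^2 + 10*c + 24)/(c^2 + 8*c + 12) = (c + 4)/(c + 2)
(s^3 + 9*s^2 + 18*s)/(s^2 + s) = (s^2 + 9*s + 18)/(s + 1)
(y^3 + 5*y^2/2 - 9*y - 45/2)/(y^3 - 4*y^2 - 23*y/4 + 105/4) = 2*(y + 3)/(2*y - 7)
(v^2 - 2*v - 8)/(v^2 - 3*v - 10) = (v - 4)/(v - 5)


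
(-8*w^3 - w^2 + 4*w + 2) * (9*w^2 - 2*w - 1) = -72*w^5 + 7*w^4 + 46*w^3 + 11*w^2 - 8*w - 2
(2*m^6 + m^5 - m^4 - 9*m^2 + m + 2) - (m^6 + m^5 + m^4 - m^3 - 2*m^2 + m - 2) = m^6 - 2*m^4 + m^3 - 7*m^2 + 4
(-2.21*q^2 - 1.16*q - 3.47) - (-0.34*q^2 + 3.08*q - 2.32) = -1.87*q^2 - 4.24*q - 1.15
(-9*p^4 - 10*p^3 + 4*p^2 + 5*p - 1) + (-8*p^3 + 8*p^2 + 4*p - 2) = -9*p^4 - 18*p^3 + 12*p^2 + 9*p - 3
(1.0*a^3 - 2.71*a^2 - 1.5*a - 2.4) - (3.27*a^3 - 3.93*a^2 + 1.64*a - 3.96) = -2.27*a^3 + 1.22*a^2 - 3.14*a + 1.56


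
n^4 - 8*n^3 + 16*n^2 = n^2*(n - 4)^2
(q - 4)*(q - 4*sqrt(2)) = q^2 - 4*sqrt(2)*q - 4*q + 16*sqrt(2)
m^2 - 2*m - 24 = (m - 6)*(m + 4)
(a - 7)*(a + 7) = a^2 - 49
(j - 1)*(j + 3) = j^2 + 2*j - 3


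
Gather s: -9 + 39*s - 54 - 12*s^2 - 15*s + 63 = -12*s^2 + 24*s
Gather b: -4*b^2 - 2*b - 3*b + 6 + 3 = -4*b^2 - 5*b + 9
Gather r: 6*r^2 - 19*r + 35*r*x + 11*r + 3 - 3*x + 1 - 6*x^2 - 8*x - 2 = 6*r^2 + r*(35*x - 8) - 6*x^2 - 11*x + 2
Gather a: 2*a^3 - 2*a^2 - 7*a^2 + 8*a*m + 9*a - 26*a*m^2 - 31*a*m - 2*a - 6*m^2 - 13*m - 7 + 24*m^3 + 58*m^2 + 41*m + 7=2*a^3 - 9*a^2 + a*(-26*m^2 - 23*m + 7) + 24*m^3 + 52*m^2 + 28*m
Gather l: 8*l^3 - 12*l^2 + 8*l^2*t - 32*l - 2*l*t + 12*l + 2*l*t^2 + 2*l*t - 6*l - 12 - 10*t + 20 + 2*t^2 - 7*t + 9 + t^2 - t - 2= 8*l^3 + l^2*(8*t - 12) + l*(2*t^2 - 26) + 3*t^2 - 18*t + 15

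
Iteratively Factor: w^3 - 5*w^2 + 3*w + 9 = (w - 3)*(w^2 - 2*w - 3) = (w - 3)^2*(w + 1)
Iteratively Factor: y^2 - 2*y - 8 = (y - 4)*(y + 2)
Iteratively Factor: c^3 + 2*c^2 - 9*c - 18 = (c + 3)*(c^2 - c - 6) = (c - 3)*(c + 3)*(c + 2)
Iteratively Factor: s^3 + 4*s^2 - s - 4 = (s - 1)*(s^2 + 5*s + 4) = (s - 1)*(s + 1)*(s + 4)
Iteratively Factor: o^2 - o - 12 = (o - 4)*(o + 3)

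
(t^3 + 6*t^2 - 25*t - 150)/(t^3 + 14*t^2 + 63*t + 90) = (t - 5)/(t + 3)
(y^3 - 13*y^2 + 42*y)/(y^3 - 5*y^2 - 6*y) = (y - 7)/(y + 1)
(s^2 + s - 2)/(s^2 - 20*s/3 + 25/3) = 3*(s^2 + s - 2)/(3*s^2 - 20*s + 25)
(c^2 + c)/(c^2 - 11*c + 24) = c*(c + 1)/(c^2 - 11*c + 24)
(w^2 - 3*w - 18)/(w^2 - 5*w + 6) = (w^2 - 3*w - 18)/(w^2 - 5*w + 6)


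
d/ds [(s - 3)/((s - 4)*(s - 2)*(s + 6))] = (-2*s^3 + 9*s^2 - 36)/(s^6 - 56*s^4 + 96*s^3 + 784*s^2 - 2688*s + 2304)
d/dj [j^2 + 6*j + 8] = 2*j + 6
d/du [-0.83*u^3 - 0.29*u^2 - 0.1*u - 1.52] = -2.49*u^2 - 0.58*u - 0.1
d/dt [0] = 0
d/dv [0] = 0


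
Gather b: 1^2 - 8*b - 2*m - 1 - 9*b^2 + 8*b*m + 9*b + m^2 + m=-9*b^2 + b*(8*m + 1) + m^2 - m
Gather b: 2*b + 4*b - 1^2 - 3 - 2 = 6*b - 6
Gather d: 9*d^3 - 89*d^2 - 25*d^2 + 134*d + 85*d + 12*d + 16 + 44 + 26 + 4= 9*d^3 - 114*d^2 + 231*d + 90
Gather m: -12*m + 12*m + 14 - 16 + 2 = 0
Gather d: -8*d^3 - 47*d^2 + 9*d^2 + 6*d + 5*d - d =-8*d^3 - 38*d^2 + 10*d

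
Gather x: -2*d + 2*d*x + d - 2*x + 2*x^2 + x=-d + 2*x^2 + x*(2*d - 1)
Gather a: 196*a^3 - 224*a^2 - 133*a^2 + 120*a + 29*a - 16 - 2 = 196*a^3 - 357*a^2 + 149*a - 18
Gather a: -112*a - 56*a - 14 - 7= -168*a - 21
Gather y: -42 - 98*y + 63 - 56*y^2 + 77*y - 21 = -56*y^2 - 21*y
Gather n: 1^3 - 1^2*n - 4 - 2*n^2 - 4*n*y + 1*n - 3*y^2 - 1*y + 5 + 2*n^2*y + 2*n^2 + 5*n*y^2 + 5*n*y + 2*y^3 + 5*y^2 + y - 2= 2*n^2*y + n*(5*y^2 + y) + 2*y^3 + 2*y^2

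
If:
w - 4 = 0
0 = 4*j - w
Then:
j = 1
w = 4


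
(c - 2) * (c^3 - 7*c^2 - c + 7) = c^4 - 9*c^3 + 13*c^2 + 9*c - 14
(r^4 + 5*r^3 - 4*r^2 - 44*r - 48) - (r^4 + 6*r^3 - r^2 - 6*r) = -r^3 - 3*r^2 - 38*r - 48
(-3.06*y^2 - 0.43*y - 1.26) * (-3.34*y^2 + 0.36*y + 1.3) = 10.2204*y^4 + 0.3346*y^3 + 0.0755999999999997*y^2 - 1.0126*y - 1.638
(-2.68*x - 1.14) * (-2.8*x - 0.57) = 7.504*x^2 + 4.7196*x + 0.6498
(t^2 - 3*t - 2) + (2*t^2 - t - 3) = 3*t^2 - 4*t - 5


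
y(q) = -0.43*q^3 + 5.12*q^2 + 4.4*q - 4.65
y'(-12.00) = -304.24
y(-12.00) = 1422.87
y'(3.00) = 23.51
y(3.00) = 43.02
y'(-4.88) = -76.29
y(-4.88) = 145.78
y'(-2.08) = -22.48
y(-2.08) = 12.22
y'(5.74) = 20.68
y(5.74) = 107.98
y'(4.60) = 24.21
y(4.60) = 82.07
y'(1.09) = 14.03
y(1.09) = 5.67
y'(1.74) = 18.31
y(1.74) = 16.24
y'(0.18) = 6.20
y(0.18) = -3.69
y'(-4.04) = -58.02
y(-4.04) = 89.49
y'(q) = -1.29*q^2 + 10.24*q + 4.4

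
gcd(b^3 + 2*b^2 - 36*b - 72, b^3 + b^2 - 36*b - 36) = b^2 - 36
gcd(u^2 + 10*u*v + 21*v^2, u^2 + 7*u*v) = u + 7*v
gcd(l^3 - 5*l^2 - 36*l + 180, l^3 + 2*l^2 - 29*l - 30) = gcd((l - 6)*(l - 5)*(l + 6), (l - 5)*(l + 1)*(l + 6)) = l^2 + l - 30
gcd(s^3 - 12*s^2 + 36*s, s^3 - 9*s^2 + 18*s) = s^2 - 6*s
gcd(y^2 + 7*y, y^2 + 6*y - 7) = y + 7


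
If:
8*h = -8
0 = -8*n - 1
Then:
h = -1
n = -1/8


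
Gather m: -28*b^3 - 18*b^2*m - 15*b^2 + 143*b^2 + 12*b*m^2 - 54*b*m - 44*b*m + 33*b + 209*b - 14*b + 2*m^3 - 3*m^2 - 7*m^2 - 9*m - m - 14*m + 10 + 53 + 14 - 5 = -28*b^3 + 128*b^2 + 228*b + 2*m^3 + m^2*(12*b - 10) + m*(-18*b^2 - 98*b - 24) + 72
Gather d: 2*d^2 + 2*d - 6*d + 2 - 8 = 2*d^2 - 4*d - 6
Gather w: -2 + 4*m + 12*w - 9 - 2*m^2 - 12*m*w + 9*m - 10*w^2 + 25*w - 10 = -2*m^2 + 13*m - 10*w^2 + w*(37 - 12*m) - 21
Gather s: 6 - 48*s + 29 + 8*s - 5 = 30 - 40*s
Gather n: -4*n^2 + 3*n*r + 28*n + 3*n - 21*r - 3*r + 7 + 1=-4*n^2 + n*(3*r + 31) - 24*r + 8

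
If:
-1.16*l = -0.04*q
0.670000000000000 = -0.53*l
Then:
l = -1.26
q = -36.66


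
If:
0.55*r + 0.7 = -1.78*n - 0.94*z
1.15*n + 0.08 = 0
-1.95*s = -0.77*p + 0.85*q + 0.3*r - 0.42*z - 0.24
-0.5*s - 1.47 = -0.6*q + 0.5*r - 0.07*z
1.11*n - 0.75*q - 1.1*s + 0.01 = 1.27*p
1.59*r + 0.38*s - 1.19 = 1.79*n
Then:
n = -0.07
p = -0.22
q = 2.28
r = 1.00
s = -1.37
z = -1.20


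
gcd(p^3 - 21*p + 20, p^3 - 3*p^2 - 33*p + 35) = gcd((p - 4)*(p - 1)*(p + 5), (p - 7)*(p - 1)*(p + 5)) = p^2 + 4*p - 5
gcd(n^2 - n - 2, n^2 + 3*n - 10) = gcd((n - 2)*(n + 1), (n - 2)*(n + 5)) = n - 2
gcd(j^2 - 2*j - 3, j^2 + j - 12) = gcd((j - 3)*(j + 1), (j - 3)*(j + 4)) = j - 3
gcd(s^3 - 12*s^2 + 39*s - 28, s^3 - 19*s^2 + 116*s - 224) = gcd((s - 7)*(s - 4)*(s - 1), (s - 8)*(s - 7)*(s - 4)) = s^2 - 11*s + 28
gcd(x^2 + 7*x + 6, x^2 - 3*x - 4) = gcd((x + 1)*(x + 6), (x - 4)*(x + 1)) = x + 1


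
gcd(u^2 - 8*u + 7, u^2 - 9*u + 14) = u - 7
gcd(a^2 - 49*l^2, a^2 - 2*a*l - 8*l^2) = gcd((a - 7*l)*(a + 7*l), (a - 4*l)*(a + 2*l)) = 1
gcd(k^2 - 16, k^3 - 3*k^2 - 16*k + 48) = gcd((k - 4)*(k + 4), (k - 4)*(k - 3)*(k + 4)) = k^2 - 16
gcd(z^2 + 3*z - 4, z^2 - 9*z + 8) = z - 1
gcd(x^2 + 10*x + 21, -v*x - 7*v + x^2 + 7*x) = x + 7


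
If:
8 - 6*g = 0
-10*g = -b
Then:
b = 40/3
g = 4/3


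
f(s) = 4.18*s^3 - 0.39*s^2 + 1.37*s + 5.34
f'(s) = 12.54*s^2 - 0.78*s + 1.37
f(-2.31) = -51.43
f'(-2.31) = 70.09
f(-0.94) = 0.24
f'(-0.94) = 13.18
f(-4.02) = -278.02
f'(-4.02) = 207.16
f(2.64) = 83.15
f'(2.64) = 86.71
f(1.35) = 16.76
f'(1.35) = 23.17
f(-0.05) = 5.27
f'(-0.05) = 1.44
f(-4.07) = -288.51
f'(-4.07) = 212.27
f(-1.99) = -31.87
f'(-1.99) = 52.58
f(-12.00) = -7290.30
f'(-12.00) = 1816.49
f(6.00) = 902.40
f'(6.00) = 448.13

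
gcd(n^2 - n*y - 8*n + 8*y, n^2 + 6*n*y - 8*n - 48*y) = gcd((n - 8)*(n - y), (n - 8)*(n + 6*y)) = n - 8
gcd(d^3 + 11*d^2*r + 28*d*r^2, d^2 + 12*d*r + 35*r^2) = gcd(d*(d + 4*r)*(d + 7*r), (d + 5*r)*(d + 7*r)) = d + 7*r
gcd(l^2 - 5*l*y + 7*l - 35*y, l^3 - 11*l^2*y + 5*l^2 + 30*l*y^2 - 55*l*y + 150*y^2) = -l + 5*y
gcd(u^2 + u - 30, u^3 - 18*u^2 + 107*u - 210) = u - 5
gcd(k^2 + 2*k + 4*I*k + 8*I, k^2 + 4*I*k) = k + 4*I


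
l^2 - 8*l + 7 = (l - 7)*(l - 1)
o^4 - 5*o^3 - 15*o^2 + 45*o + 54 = (o - 6)*(o - 3)*(o + 1)*(o + 3)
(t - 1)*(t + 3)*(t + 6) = t^3 + 8*t^2 + 9*t - 18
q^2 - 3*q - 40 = (q - 8)*(q + 5)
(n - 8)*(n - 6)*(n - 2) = n^3 - 16*n^2 + 76*n - 96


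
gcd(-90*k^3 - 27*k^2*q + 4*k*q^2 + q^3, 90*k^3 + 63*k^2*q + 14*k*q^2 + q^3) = 18*k^2 + 9*k*q + q^2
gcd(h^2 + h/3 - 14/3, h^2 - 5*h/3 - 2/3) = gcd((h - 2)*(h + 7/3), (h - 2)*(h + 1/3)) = h - 2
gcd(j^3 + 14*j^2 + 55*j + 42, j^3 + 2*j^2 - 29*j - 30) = j^2 + 7*j + 6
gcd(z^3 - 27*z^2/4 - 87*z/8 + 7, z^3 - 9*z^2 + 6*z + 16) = z - 8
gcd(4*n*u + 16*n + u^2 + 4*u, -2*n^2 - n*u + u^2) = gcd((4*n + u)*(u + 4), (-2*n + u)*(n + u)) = 1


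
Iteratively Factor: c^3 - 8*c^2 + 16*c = (c)*(c^2 - 8*c + 16) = c*(c - 4)*(c - 4)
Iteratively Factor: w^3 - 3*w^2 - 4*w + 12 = (w - 3)*(w^2 - 4) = (w - 3)*(w - 2)*(w + 2)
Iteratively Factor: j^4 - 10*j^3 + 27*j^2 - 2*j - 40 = (j - 5)*(j^3 - 5*j^2 + 2*j + 8) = (j - 5)*(j + 1)*(j^2 - 6*j + 8) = (j - 5)*(j - 4)*(j + 1)*(j - 2)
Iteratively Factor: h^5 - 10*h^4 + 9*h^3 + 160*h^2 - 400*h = (h - 5)*(h^4 - 5*h^3 - 16*h^2 + 80*h) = (h - 5)*(h - 4)*(h^3 - h^2 - 20*h) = (h - 5)*(h - 4)*(h + 4)*(h^2 - 5*h) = (h - 5)^2*(h - 4)*(h + 4)*(h)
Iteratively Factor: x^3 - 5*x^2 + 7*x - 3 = (x - 3)*(x^2 - 2*x + 1) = (x - 3)*(x - 1)*(x - 1)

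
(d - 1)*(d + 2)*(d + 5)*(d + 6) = d^4 + 12*d^3 + 39*d^2 + 8*d - 60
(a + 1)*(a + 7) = a^2 + 8*a + 7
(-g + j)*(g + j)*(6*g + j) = -6*g^3 - g^2*j + 6*g*j^2 + j^3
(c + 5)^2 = c^2 + 10*c + 25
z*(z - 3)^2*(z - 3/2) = z^4 - 15*z^3/2 + 18*z^2 - 27*z/2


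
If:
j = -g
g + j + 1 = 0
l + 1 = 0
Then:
No Solution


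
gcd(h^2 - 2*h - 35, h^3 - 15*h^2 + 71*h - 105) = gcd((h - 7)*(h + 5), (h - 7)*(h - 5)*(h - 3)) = h - 7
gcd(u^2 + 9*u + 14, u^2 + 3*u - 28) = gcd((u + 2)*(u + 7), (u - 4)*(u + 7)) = u + 7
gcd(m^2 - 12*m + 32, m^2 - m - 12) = m - 4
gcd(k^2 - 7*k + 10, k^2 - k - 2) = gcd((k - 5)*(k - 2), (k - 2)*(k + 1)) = k - 2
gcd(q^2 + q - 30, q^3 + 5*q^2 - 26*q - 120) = q^2 + q - 30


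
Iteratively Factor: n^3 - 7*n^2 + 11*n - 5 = (n - 1)*(n^2 - 6*n + 5) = (n - 1)^2*(n - 5)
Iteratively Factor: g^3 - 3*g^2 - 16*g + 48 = (g - 4)*(g^2 + g - 12) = (g - 4)*(g + 4)*(g - 3)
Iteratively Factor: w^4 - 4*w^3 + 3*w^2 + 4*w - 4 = (w - 2)*(w^3 - 2*w^2 - w + 2) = (w - 2)^2*(w^2 - 1) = (w - 2)^2*(w + 1)*(w - 1)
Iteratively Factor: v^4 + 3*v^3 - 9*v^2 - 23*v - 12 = (v + 4)*(v^3 - v^2 - 5*v - 3) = (v + 1)*(v + 4)*(v^2 - 2*v - 3) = (v - 3)*(v + 1)*(v + 4)*(v + 1)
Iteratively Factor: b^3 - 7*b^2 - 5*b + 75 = (b - 5)*(b^2 - 2*b - 15) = (b - 5)^2*(b + 3)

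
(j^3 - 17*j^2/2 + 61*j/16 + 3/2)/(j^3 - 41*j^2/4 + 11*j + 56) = (16*j^2 - 8*j - 3)/(4*(4*j^2 - 9*j - 28))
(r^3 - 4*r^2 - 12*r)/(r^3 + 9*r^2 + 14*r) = (r - 6)/(r + 7)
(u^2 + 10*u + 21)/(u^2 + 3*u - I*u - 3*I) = (u + 7)/(u - I)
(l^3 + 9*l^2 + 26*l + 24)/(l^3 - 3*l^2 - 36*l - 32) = (l^2 + 5*l + 6)/(l^2 - 7*l - 8)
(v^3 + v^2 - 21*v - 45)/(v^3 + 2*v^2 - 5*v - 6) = (v^2 - 2*v - 15)/(v^2 - v - 2)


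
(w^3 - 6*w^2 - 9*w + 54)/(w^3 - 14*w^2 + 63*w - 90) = (w + 3)/(w - 5)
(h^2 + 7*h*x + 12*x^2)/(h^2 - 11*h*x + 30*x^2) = (h^2 + 7*h*x + 12*x^2)/(h^2 - 11*h*x + 30*x^2)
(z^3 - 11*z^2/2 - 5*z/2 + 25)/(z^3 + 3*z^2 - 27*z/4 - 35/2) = 2*(z - 5)/(2*z + 7)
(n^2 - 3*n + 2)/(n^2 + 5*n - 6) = (n - 2)/(n + 6)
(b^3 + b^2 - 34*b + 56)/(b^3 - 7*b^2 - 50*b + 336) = (b^2 - 6*b + 8)/(b^2 - 14*b + 48)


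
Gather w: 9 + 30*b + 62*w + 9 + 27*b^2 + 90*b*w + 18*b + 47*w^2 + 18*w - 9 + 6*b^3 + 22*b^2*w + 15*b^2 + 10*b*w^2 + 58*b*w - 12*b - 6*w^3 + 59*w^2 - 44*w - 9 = 6*b^3 + 42*b^2 + 36*b - 6*w^3 + w^2*(10*b + 106) + w*(22*b^2 + 148*b + 36)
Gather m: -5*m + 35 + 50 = 85 - 5*m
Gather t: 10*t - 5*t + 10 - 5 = 5*t + 5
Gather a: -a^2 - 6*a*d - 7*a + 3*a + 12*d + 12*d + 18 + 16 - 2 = -a^2 + a*(-6*d - 4) + 24*d + 32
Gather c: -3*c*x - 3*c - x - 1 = c*(-3*x - 3) - x - 1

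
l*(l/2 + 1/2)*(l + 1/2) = l^3/2 + 3*l^2/4 + l/4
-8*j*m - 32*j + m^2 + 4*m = (-8*j + m)*(m + 4)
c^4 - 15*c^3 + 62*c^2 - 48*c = c*(c - 8)*(c - 6)*(c - 1)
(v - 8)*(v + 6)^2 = v^3 + 4*v^2 - 60*v - 288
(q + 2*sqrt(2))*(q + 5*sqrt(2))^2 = q^3 + 12*sqrt(2)*q^2 + 90*q + 100*sqrt(2)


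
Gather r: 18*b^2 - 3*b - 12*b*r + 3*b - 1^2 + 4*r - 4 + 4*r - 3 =18*b^2 + r*(8 - 12*b) - 8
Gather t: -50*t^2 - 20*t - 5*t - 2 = -50*t^2 - 25*t - 2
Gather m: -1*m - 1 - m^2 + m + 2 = 1 - m^2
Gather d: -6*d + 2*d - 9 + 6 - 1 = -4*d - 4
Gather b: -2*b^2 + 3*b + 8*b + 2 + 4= -2*b^2 + 11*b + 6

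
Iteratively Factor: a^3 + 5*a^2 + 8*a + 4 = (a + 2)*(a^2 + 3*a + 2) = (a + 1)*(a + 2)*(a + 2)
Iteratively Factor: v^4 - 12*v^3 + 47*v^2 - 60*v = (v - 5)*(v^3 - 7*v^2 + 12*v) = (v - 5)*(v - 3)*(v^2 - 4*v) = v*(v - 5)*(v - 3)*(v - 4)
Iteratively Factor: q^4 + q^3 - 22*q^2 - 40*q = (q + 2)*(q^3 - q^2 - 20*q) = (q + 2)*(q + 4)*(q^2 - 5*q) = (q - 5)*(q + 2)*(q + 4)*(q)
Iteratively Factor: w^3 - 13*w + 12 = (w + 4)*(w^2 - 4*w + 3) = (w - 1)*(w + 4)*(w - 3)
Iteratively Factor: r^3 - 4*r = (r - 2)*(r^2 + 2*r) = r*(r - 2)*(r + 2)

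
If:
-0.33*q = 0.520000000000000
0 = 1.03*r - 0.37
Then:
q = -1.58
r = 0.36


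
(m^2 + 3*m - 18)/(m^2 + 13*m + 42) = (m - 3)/(m + 7)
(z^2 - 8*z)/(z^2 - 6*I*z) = (z - 8)/(z - 6*I)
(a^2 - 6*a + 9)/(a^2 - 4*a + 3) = (a - 3)/(a - 1)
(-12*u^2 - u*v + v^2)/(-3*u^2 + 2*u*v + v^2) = (4*u - v)/(u - v)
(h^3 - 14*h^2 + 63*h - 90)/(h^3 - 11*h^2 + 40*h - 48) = (h^2 - 11*h + 30)/(h^2 - 8*h + 16)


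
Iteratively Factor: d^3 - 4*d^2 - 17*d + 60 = (d - 5)*(d^2 + d - 12) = (d - 5)*(d + 4)*(d - 3)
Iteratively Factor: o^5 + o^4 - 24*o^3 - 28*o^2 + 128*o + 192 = (o - 4)*(o^4 + 5*o^3 - 4*o^2 - 44*o - 48) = (o - 4)*(o - 3)*(o^3 + 8*o^2 + 20*o + 16) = (o - 4)*(o - 3)*(o + 2)*(o^2 + 6*o + 8) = (o - 4)*(o - 3)*(o + 2)^2*(o + 4)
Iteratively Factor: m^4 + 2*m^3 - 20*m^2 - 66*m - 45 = (m + 3)*(m^3 - m^2 - 17*m - 15) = (m - 5)*(m + 3)*(m^2 + 4*m + 3) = (m - 5)*(m + 3)^2*(m + 1)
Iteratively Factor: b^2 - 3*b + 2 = (b - 1)*(b - 2)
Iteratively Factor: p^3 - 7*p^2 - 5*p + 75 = (p - 5)*(p^2 - 2*p - 15) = (p - 5)^2*(p + 3)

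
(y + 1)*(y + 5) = y^2 + 6*y + 5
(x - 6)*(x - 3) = x^2 - 9*x + 18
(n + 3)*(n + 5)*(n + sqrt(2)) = n^3 + sqrt(2)*n^2 + 8*n^2 + 8*sqrt(2)*n + 15*n + 15*sqrt(2)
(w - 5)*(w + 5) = w^2 - 25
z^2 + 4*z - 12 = (z - 2)*(z + 6)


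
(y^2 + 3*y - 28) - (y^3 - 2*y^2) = -y^3 + 3*y^2 + 3*y - 28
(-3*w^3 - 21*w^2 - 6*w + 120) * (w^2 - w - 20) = -3*w^5 - 18*w^4 + 75*w^3 + 546*w^2 - 2400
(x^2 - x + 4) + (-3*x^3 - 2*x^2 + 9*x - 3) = -3*x^3 - x^2 + 8*x + 1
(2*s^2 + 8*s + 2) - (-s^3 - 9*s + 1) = s^3 + 2*s^2 + 17*s + 1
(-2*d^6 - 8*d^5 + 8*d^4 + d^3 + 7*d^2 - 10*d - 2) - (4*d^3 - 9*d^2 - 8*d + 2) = -2*d^6 - 8*d^5 + 8*d^4 - 3*d^3 + 16*d^2 - 2*d - 4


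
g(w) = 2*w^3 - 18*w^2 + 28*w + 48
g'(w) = 6*w^2 - 36*w + 28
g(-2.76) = -208.45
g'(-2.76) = 173.07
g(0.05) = 49.36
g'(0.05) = 26.22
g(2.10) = 45.94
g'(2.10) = -21.14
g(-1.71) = -62.51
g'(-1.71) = 107.10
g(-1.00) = 0.00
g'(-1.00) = 70.00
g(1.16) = 59.38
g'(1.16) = -5.69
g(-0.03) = 47.14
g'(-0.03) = 29.09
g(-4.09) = -504.46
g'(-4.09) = 275.61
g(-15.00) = -11172.00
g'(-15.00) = 1918.00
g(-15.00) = -11172.00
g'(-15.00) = 1918.00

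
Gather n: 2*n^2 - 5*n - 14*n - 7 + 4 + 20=2*n^2 - 19*n + 17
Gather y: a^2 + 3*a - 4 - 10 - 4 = a^2 + 3*a - 18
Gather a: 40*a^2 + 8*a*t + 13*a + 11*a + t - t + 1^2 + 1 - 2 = 40*a^2 + a*(8*t + 24)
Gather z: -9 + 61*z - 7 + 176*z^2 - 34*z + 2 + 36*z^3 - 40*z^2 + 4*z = 36*z^3 + 136*z^2 + 31*z - 14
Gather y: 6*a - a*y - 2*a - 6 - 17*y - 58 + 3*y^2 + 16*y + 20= 4*a + 3*y^2 + y*(-a - 1) - 44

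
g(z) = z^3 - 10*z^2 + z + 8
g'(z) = 3*z^2 - 20*z + 1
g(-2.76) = -91.96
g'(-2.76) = 79.05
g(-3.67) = -179.79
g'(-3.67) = 114.81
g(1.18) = -3.10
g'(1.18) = -18.42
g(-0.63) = 3.15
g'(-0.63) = 14.79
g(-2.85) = -99.22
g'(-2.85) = 82.37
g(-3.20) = -130.37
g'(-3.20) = 95.72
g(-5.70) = -507.79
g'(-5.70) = 212.47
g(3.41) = -65.22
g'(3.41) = -32.32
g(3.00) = -52.00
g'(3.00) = -32.00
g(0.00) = 8.00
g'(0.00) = 1.00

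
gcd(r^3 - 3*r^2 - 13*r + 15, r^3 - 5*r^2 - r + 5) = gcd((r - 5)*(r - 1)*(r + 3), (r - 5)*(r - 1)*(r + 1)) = r^2 - 6*r + 5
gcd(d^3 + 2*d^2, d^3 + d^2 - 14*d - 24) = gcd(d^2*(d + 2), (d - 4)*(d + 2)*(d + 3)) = d + 2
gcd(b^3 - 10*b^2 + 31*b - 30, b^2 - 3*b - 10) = b - 5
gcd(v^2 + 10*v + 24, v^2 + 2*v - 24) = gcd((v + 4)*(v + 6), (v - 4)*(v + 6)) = v + 6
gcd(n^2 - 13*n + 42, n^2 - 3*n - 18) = n - 6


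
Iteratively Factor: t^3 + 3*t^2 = (t + 3)*(t^2) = t*(t + 3)*(t)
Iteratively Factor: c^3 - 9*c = (c + 3)*(c^2 - 3*c) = c*(c + 3)*(c - 3)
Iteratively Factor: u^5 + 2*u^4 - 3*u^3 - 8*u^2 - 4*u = (u + 1)*(u^4 + u^3 - 4*u^2 - 4*u) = (u + 1)^2*(u^3 - 4*u) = u*(u + 1)^2*(u^2 - 4) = u*(u + 1)^2*(u + 2)*(u - 2)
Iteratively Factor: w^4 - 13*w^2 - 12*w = (w + 1)*(w^3 - w^2 - 12*w) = (w - 4)*(w + 1)*(w^2 + 3*w) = w*(w - 4)*(w + 1)*(w + 3)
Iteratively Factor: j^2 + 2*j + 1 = (j + 1)*(j + 1)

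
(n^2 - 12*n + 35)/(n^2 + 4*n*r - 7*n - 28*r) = (n - 5)/(n + 4*r)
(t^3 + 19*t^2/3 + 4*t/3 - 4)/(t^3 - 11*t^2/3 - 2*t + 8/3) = (t + 6)/(t - 4)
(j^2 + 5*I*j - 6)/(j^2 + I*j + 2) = (j + 3*I)/(j - I)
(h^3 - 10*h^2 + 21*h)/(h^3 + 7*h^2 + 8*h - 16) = h*(h^2 - 10*h + 21)/(h^3 + 7*h^2 + 8*h - 16)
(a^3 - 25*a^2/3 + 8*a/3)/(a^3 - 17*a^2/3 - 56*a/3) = (3*a - 1)/(3*a + 7)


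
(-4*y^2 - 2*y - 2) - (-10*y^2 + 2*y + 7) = 6*y^2 - 4*y - 9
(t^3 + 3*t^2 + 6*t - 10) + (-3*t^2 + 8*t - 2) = t^3 + 14*t - 12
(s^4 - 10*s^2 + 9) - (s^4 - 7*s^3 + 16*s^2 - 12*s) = 7*s^3 - 26*s^2 + 12*s + 9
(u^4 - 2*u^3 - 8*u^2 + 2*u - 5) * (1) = u^4 - 2*u^3 - 8*u^2 + 2*u - 5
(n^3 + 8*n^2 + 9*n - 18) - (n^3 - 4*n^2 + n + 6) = 12*n^2 + 8*n - 24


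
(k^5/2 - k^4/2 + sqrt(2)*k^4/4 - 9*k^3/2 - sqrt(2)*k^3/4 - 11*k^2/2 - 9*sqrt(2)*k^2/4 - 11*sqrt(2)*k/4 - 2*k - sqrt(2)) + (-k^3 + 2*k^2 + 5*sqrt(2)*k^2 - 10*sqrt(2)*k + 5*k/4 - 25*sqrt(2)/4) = k^5/2 - k^4/2 + sqrt(2)*k^4/4 - 11*k^3/2 - sqrt(2)*k^3/4 - 7*k^2/2 + 11*sqrt(2)*k^2/4 - 51*sqrt(2)*k/4 - 3*k/4 - 29*sqrt(2)/4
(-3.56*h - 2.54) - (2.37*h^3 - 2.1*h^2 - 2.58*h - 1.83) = -2.37*h^3 + 2.1*h^2 - 0.98*h - 0.71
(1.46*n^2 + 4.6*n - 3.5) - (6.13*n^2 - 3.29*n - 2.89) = -4.67*n^2 + 7.89*n - 0.61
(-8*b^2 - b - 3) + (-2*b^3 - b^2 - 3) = -2*b^3 - 9*b^2 - b - 6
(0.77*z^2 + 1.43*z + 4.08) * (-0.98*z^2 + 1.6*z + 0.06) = -0.7546*z^4 - 0.1694*z^3 - 1.6642*z^2 + 6.6138*z + 0.2448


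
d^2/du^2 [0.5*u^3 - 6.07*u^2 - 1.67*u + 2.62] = 3.0*u - 12.14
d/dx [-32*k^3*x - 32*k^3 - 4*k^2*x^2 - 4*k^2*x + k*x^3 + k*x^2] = k*(-32*k^2 - 8*k*x - 4*k + 3*x^2 + 2*x)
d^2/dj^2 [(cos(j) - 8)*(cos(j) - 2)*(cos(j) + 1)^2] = -16*sin(j)^4 + 8*sin(j)^2 - 16*cos(j) + 18*cos(3*j) + 2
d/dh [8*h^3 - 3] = 24*h^2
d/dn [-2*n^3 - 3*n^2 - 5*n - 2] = -6*n^2 - 6*n - 5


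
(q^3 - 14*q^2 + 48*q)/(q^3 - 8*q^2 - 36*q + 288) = q/(q + 6)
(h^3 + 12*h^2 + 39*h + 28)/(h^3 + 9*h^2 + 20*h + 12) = (h^2 + 11*h + 28)/(h^2 + 8*h + 12)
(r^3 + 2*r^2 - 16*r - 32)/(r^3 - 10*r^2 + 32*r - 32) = (r^2 + 6*r + 8)/(r^2 - 6*r + 8)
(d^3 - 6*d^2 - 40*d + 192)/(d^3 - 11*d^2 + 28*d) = (d^2 - 2*d - 48)/(d*(d - 7))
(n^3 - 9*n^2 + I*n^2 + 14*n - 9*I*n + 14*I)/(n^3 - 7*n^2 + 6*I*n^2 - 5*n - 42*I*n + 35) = (n - 2)/(n + 5*I)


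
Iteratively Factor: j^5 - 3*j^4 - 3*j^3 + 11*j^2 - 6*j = (j - 1)*(j^4 - 2*j^3 - 5*j^2 + 6*j) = (j - 1)^2*(j^3 - j^2 - 6*j) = j*(j - 1)^2*(j^2 - j - 6) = j*(j - 1)^2*(j + 2)*(j - 3)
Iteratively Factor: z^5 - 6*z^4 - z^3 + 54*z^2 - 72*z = (z + 3)*(z^4 - 9*z^3 + 26*z^2 - 24*z) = (z - 2)*(z + 3)*(z^3 - 7*z^2 + 12*z) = (z - 4)*(z - 2)*(z + 3)*(z^2 - 3*z) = (z - 4)*(z - 3)*(z - 2)*(z + 3)*(z)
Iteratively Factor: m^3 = (m)*(m^2) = m^2*(m)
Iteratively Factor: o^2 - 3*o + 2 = (o - 1)*(o - 2)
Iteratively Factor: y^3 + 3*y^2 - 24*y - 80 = (y + 4)*(y^2 - y - 20) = (y - 5)*(y + 4)*(y + 4)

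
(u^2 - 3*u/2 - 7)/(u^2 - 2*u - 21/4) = 2*(u + 2)/(2*u + 3)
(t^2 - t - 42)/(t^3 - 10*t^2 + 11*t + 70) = (t + 6)/(t^2 - 3*t - 10)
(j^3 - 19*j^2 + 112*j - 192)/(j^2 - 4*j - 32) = (j^2 - 11*j + 24)/(j + 4)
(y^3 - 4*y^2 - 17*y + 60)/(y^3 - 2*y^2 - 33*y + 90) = (y + 4)/(y + 6)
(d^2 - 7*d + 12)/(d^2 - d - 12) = (d - 3)/(d + 3)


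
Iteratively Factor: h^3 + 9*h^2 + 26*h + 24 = (h + 2)*(h^2 + 7*h + 12) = (h + 2)*(h + 3)*(h + 4)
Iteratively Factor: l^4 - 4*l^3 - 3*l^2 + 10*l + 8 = (l - 2)*(l^3 - 2*l^2 - 7*l - 4) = (l - 4)*(l - 2)*(l^2 + 2*l + 1) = (l - 4)*(l - 2)*(l + 1)*(l + 1)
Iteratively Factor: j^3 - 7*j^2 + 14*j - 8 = (j - 2)*(j^2 - 5*j + 4) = (j - 2)*(j - 1)*(j - 4)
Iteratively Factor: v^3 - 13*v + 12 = (v - 3)*(v^2 + 3*v - 4) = (v - 3)*(v - 1)*(v + 4)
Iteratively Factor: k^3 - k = (k)*(k^2 - 1) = k*(k + 1)*(k - 1)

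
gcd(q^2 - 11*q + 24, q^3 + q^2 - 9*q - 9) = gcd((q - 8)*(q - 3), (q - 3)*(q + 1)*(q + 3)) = q - 3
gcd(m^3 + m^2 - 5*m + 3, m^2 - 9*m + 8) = m - 1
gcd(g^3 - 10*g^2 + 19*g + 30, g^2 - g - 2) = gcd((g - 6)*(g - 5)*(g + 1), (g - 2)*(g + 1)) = g + 1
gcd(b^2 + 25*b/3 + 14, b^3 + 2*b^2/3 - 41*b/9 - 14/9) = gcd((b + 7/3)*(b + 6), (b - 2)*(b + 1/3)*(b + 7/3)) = b + 7/3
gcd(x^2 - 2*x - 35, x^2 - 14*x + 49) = x - 7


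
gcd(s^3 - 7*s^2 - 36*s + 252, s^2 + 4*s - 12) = s + 6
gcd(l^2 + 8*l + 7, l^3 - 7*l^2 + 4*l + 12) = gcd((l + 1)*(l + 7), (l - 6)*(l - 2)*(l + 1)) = l + 1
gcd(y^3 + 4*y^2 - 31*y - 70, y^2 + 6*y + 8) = y + 2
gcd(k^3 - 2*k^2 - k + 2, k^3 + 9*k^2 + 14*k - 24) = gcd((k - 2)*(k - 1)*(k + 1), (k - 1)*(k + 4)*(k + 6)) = k - 1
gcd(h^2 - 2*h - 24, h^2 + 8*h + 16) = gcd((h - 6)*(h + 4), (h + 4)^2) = h + 4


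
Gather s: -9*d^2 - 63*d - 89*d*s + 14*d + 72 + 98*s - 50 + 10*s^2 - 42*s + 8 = -9*d^2 - 49*d + 10*s^2 + s*(56 - 89*d) + 30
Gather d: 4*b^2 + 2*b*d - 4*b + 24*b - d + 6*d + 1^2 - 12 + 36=4*b^2 + 20*b + d*(2*b + 5) + 25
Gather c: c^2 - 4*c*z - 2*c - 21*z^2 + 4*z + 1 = c^2 + c*(-4*z - 2) - 21*z^2 + 4*z + 1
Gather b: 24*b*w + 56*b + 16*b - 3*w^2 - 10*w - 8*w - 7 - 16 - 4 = b*(24*w + 72) - 3*w^2 - 18*w - 27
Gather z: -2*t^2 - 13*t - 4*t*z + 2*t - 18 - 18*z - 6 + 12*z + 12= -2*t^2 - 11*t + z*(-4*t - 6) - 12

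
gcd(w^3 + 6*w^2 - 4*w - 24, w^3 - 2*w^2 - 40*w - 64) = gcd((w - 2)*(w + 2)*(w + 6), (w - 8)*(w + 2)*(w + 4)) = w + 2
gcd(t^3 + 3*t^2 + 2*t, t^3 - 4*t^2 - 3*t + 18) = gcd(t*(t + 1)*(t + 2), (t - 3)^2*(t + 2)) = t + 2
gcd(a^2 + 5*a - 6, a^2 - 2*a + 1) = a - 1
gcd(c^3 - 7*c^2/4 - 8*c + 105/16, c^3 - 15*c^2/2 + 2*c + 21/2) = 1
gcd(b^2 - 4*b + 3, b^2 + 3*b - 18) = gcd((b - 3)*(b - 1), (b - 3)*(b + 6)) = b - 3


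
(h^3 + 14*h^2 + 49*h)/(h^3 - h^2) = (h^2 + 14*h + 49)/(h*(h - 1))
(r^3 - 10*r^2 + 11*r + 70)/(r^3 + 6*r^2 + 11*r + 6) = (r^2 - 12*r + 35)/(r^2 + 4*r + 3)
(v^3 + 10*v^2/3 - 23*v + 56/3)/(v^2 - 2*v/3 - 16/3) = (v^2 + 6*v - 7)/(v + 2)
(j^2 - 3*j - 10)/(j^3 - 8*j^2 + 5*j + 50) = 1/(j - 5)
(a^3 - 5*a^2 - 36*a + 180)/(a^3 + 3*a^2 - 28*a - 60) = (a - 6)/(a + 2)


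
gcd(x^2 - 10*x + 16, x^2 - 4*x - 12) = 1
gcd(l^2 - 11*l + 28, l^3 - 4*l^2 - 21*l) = l - 7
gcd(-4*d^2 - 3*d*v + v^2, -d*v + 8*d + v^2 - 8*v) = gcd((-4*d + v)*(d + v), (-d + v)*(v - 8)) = 1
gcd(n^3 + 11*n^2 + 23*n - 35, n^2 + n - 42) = n + 7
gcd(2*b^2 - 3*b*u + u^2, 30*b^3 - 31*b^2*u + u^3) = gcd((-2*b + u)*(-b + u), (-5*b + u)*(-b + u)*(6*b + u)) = -b + u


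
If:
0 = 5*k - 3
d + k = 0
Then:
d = -3/5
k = 3/5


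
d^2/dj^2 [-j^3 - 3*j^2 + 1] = -6*j - 6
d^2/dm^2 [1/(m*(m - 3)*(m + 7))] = 2*(6*m^4 + 32*m^3 - 15*m^2 - 252*m + 441)/(m^3*(m^6 + 12*m^5 - 15*m^4 - 440*m^3 + 315*m^2 + 5292*m - 9261))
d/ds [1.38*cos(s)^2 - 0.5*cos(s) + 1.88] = (0.5 - 2.76*cos(s))*sin(s)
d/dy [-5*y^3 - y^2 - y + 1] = -15*y^2 - 2*y - 1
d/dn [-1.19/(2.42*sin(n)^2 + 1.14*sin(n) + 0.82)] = (5.7596*sin(n) + 1.3566)*cos(n)/(2.42*sin(n)^2 + 1.14*sin(n) + 0.82)^2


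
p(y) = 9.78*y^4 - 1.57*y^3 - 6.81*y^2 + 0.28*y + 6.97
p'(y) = 39.12*y^3 - 4.71*y^2 - 13.62*y + 0.28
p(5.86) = 10991.48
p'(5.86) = 7630.85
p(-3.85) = 2143.28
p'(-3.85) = -2249.54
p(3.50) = 1324.82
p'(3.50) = 1572.18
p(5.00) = 5754.37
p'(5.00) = 4704.43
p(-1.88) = 114.98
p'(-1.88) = -250.70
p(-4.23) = 3133.89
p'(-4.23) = -2987.26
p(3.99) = 2278.68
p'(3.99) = 2355.90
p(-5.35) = 8063.21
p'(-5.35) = -6052.13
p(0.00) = 6.97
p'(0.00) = 0.28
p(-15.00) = 498881.77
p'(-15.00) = -132885.17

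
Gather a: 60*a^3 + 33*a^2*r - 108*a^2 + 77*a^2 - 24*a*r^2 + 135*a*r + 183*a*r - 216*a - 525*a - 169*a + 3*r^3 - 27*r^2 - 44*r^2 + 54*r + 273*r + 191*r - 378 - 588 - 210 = 60*a^3 + a^2*(33*r - 31) + a*(-24*r^2 + 318*r - 910) + 3*r^3 - 71*r^2 + 518*r - 1176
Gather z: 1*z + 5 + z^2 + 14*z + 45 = z^2 + 15*z + 50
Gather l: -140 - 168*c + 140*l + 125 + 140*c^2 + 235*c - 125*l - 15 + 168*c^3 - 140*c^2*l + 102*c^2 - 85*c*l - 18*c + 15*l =168*c^3 + 242*c^2 + 49*c + l*(-140*c^2 - 85*c + 30) - 30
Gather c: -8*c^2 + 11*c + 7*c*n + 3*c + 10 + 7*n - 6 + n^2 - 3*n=-8*c^2 + c*(7*n + 14) + n^2 + 4*n + 4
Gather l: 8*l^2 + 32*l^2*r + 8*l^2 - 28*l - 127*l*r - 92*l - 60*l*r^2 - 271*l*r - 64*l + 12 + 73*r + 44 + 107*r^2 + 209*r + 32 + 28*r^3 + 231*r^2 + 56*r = l^2*(32*r + 16) + l*(-60*r^2 - 398*r - 184) + 28*r^3 + 338*r^2 + 338*r + 88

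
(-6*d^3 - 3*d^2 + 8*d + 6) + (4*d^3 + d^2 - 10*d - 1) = -2*d^3 - 2*d^2 - 2*d + 5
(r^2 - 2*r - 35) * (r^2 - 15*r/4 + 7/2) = r^4 - 23*r^3/4 - 24*r^2 + 497*r/4 - 245/2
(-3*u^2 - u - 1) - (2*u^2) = -5*u^2 - u - 1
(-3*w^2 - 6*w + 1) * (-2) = 6*w^2 + 12*w - 2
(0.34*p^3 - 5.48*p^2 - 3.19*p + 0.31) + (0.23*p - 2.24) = 0.34*p^3 - 5.48*p^2 - 2.96*p - 1.93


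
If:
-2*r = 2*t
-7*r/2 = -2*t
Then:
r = 0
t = 0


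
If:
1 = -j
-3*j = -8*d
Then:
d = -3/8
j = -1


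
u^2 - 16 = (u - 4)*(u + 4)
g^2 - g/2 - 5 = (g - 5/2)*(g + 2)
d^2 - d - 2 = (d - 2)*(d + 1)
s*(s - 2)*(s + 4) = s^3 + 2*s^2 - 8*s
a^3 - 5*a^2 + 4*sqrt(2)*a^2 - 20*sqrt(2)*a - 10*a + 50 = (a - 5)*(a - sqrt(2))*(a + 5*sqrt(2))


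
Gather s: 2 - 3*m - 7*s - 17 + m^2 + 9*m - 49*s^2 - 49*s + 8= m^2 + 6*m - 49*s^2 - 56*s - 7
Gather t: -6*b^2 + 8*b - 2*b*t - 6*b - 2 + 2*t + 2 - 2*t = -6*b^2 - 2*b*t + 2*b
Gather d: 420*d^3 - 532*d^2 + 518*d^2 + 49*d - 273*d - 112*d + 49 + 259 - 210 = 420*d^3 - 14*d^2 - 336*d + 98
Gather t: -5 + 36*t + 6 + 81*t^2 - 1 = 81*t^2 + 36*t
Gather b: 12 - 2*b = 12 - 2*b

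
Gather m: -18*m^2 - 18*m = -18*m^2 - 18*m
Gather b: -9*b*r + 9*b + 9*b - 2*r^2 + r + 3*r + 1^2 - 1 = b*(18 - 9*r) - 2*r^2 + 4*r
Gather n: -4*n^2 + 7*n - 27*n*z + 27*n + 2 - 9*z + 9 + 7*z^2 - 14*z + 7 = -4*n^2 + n*(34 - 27*z) + 7*z^2 - 23*z + 18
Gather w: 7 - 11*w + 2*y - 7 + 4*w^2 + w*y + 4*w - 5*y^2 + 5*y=4*w^2 + w*(y - 7) - 5*y^2 + 7*y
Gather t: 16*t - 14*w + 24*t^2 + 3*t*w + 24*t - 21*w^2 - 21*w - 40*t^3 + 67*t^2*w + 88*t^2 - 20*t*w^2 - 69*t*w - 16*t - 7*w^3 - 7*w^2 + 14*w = -40*t^3 + t^2*(67*w + 112) + t*(-20*w^2 - 66*w + 24) - 7*w^3 - 28*w^2 - 21*w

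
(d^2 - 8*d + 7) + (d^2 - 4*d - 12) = 2*d^2 - 12*d - 5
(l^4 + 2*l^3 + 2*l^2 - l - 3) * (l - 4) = l^5 - 2*l^4 - 6*l^3 - 9*l^2 + l + 12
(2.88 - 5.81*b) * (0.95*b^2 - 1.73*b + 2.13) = -5.5195*b^3 + 12.7873*b^2 - 17.3577*b + 6.1344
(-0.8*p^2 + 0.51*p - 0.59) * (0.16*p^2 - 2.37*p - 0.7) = -0.128*p^4 + 1.9776*p^3 - 0.7431*p^2 + 1.0413*p + 0.413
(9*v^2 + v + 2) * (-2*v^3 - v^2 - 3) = -18*v^5 - 11*v^4 - 5*v^3 - 29*v^2 - 3*v - 6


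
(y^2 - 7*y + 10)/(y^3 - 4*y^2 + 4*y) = (y - 5)/(y*(y - 2))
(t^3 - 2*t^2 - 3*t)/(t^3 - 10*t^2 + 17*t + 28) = t*(t - 3)/(t^2 - 11*t + 28)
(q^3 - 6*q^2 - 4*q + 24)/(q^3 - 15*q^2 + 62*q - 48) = (q^2 - 4)/(q^2 - 9*q + 8)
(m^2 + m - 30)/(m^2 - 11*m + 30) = (m + 6)/(m - 6)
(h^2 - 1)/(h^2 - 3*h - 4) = (h - 1)/(h - 4)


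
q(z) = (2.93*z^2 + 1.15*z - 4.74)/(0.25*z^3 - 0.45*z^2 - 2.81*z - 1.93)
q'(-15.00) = -0.04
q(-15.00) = -0.70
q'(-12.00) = -0.07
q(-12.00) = -0.87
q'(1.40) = -1.36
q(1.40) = -0.43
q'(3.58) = -6.87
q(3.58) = -5.87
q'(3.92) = -15.10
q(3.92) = -9.33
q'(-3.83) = -1.02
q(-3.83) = -2.86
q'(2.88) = -2.63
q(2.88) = -2.94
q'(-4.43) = -0.65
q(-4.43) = -2.38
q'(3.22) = -3.88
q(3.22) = -4.02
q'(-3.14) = -2.19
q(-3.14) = -3.89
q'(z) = (5.86*z + 1.15)/(0.25*z^3 - 0.45*z^2 - 2.81*z - 1.93) + (-0.75*z^2 + 0.9*z + 2.81)*(2.93*z^2 + 1.15*z - 4.74)/(0.25*z^3 - 0.45*z^2 - 2.81*z - 1.93)^2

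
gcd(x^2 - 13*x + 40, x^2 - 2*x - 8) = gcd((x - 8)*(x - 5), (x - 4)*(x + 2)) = 1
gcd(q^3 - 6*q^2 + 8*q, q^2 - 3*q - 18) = 1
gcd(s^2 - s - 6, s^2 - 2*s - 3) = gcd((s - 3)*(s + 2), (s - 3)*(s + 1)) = s - 3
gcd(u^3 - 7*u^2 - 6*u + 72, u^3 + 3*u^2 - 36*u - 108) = u^2 - 3*u - 18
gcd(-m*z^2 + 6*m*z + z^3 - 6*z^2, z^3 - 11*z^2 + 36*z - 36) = z - 6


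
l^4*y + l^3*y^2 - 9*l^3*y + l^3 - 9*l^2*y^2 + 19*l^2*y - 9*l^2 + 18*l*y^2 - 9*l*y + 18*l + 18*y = (l - 6)*(l - 3)*(l + y)*(l*y + 1)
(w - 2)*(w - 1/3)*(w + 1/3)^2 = w^4 - 5*w^3/3 - 7*w^2/9 + 5*w/27 + 2/27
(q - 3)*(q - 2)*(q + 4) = q^3 - q^2 - 14*q + 24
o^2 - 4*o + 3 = (o - 3)*(o - 1)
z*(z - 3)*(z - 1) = z^3 - 4*z^2 + 3*z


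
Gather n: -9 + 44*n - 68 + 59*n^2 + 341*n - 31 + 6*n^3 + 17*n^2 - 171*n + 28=6*n^3 + 76*n^2 + 214*n - 80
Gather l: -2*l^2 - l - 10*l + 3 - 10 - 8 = -2*l^2 - 11*l - 15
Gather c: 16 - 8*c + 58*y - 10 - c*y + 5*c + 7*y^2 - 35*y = c*(-y - 3) + 7*y^2 + 23*y + 6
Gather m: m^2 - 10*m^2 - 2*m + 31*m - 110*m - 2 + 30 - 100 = -9*m^2 - 81*m - 72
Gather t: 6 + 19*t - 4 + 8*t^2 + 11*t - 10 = 8*t^2 + 30*t - 8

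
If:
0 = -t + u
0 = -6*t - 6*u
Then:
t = 0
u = 0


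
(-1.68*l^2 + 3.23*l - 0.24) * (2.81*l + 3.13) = -4.7208*l^3 + 3.8179*l^2 + 9.4355*l - 0.7512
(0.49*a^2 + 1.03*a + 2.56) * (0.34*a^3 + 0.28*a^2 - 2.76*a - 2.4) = 0.1666*a^5 + 0.4874*a^4 - 0.1936*a^3 - 3.302*a^2 - 9.5376*a - 6.144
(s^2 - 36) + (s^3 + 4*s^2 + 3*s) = s^3 + 5*s^2 + 3*s - 36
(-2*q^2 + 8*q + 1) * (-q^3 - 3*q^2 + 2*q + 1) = 2*q^5 - 2*q^4 - 29*q^3 + 11*q^2 + 10*q + 1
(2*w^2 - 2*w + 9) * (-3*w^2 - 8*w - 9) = -6*w^4 - 10*w^3 - 29*w^2 - 54*w - 81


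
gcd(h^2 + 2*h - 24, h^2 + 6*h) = h + 6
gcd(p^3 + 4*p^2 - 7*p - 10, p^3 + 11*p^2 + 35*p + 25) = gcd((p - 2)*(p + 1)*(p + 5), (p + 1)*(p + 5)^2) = p^2 + 6*p + 5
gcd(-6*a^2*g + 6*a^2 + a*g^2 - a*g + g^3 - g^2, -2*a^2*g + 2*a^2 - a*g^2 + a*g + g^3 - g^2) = 2*a*g - 2*a - g^2 + g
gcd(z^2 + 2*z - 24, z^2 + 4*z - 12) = z + 6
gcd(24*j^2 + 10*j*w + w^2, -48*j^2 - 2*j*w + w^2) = 6*j + w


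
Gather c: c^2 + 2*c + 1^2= c^2 + 2*c + 1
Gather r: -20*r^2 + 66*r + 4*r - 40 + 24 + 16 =-20*r^2 + 70*r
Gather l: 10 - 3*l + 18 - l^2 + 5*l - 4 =-l^2 + 2*l + 24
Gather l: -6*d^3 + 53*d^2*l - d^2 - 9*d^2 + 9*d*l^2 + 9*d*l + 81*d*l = -6*d^3 - 10*d^2 + 9*d*l^2 + l*(53*d^2 + 90*d)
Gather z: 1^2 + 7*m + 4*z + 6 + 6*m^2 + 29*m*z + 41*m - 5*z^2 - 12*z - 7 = 6*m^2 + 48*m - 5*z^2 + z*(29*m - 8)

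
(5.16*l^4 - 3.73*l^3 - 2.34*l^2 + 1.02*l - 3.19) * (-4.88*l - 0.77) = -25.1808*l^5 + 14.2292*l^4 + 14.2913*l^3 - 3.1758*l^2 + 14.7818*l + 2.4563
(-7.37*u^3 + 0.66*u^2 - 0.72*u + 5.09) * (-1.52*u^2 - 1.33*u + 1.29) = 11.2024*u^5 + 8.7989*u^4 - 9.2907*u^3 - 5.9278*u^2 - 7.6985*u + 6.5661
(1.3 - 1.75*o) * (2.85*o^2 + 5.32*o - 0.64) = -4.9875*o^3 - 5.605*o^2 + 8.036*o - 0.832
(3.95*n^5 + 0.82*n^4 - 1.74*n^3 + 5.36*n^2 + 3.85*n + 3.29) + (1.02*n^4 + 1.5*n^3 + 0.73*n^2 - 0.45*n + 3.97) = 3.95*n^5 + 1.84*n^4 - 0.24*n^3 + 6.09*n^2 + 3.4*n + 7.26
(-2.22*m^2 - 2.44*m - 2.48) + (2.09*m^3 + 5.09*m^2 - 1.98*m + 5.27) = 2.09*m^3 + 2.87*m^2 - 4.42*m + 2.79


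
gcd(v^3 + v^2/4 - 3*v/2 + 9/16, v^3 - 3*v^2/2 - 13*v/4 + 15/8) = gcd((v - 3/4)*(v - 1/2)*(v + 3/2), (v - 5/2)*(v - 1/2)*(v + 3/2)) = v^2 + v - 3/4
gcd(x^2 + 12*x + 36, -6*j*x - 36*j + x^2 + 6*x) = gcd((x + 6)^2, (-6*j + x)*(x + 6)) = x + 6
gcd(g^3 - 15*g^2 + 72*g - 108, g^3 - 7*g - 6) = g - 3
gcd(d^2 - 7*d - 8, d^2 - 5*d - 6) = d + 1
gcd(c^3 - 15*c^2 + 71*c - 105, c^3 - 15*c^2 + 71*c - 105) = c^3 - 15*c^2 + 71*c - 105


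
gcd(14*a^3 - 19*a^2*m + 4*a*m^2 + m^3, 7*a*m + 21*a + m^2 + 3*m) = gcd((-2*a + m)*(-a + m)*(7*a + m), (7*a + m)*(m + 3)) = 7*a + m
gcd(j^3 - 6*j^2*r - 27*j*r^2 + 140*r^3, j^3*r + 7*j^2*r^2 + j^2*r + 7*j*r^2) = 1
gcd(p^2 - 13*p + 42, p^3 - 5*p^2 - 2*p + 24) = 1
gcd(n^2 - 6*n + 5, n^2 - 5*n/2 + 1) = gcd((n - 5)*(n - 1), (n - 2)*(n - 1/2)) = 1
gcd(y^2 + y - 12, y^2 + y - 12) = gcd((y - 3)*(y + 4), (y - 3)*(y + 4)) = y^2 + y - 12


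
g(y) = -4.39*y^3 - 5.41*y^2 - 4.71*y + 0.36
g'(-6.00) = -413.91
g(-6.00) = 782.10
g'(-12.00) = -1771.35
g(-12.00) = 6863.76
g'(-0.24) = -2.87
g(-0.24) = 1.24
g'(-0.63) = -3.12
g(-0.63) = 2.28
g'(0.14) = -6.48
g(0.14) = -0.42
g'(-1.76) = -26.46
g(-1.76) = 15.82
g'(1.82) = -68.03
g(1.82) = -52.60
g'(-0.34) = -2.55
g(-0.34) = 1.51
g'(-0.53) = -2.67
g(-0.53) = 1.99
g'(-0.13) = -3.53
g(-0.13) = 0.89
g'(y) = -13.17*y^2 - 10.82*y - 4.71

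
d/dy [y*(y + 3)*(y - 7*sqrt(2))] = 3*y^2 - 14*sqrt(2)*y + 6*y - 21*sqrt(2)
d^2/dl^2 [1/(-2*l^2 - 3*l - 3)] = 2*(4*l^2 + 6*l - (4*l + 3)^2 + 6)/(2*l^2 + 3*l + 3)^3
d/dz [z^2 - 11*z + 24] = 2*z - 11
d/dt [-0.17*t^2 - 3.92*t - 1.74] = -0.34*t - 3.92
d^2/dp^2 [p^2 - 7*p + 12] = 2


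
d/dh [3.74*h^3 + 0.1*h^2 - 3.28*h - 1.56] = 11.22*h^2 + 0.2*h - 3.28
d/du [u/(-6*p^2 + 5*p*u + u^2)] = (-6*p^2 + 5*p*u + u^2 - u*(5*p + 2*u))/(-6*p^2 + 5*p*u + u^2)^2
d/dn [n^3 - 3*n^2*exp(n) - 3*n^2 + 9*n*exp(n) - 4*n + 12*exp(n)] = -3*n^2*exp(n) + 3*n^2 + 3*n*exp(n) - 6*n + 21*exp(n) - 4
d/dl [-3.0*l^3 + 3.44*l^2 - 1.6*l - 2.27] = -9.0*l^2 + 6.88*l - 1.6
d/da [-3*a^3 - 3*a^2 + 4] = 3*a*(-3*a - 2)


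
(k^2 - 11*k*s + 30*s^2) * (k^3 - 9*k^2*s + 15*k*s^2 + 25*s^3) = k^5 - 20*k^4*s + 144*k^3*s^2 - 410*k^2*s^3 + 175*k*s^4 + 750*s^5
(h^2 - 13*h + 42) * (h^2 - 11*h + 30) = h^4 - 24*h^3 + 215*h^2 - 852*h + 1260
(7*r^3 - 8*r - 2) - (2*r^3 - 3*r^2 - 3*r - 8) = 5*r^3 + 3*r^2 - 5*r + 6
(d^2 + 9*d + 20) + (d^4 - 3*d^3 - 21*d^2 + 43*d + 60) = d^4 - 3*d^3 - 20*d^2 + 52*d + 80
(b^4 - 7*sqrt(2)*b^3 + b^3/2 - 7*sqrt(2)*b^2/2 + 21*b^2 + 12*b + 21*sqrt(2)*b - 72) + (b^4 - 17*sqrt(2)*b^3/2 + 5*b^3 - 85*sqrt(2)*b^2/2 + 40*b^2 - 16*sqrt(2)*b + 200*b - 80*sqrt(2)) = 2*b^4 - 31*sqrt(2)*b^3/2 + 11*b^3/2 - 46*sqrt(2)*b^2 + 61*b^2 + 5*sqrt(2)*b + 212*b - 80*sqrt(2) - 72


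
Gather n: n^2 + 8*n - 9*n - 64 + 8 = n^2 - n - 56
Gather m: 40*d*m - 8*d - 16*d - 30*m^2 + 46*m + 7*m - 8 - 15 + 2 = -24*d - 30*m^2 + m*(40*d + 53) - 21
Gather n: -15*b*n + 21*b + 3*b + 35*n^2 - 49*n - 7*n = 24*b + 35*n^2 + n*(-15*b - 56)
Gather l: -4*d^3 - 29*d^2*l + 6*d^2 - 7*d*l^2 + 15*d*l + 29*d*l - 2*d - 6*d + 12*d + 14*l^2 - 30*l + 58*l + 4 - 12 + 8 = -4*d^3 + 6*d^2 + 4*d + l^2*(14 - 7*d) + l*(-29*d^2 + 44*d + 28)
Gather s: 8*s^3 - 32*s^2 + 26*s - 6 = 8*s^3 - 32*s^2 + 26*s - 6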